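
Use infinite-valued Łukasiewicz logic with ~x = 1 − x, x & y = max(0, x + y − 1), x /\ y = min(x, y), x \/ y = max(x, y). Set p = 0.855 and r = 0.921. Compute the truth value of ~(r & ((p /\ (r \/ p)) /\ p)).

r \/ p = max(0.921, 0.855) = 0.921
p /\ (r \/ p) = min(0.855, 0.921) = 0.855
(p /\ (r \/ p)) /\ p = min(0.855, 0.855) = 0.855
r & ((p /\ (r \/ p)) /\ p) = max(0, 0.921 + 0.855 − 1) = max(0, 0.776) = 0.776
~(r & ((p /\ (r \/ p)) /\ p)) = 1 − 0.776 = 0.224

0.224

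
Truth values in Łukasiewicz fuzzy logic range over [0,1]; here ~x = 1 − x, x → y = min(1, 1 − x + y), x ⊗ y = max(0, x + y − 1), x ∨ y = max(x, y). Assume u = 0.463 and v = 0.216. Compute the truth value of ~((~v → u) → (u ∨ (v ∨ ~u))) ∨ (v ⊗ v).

~v = 1 − 0.216 = 0.784
~v → u = min(1, 1 − 0.784 + 0.463) = min(1, 0.679) = 0.679
~u = 1 − 0.463 = 0.537
v ∨ ~u = max(0.216, 0.537) = 0.537
u ∨ (v ∨ ~u) = max(0.463, 0.537) = 0.537
(~v → u) → (u ∨ (v ∨ ~u)) = min(1, 1 − 0.679 + 0.537) = min(1, 0.858) = 0.858
~((~v → u) → (u ∨ (v ∨ ~u))) = 1 − 0.858 = 0.142
v ⊗ v = max(0, 0.216 + 0.216 − 1) = max(0, -0.568) = 0.000
~((~v → u) → (u ∨ (v ∨ ~u))) ∨ (v ⊗ v) = max(0.142, 0.000) = 0.142

0.142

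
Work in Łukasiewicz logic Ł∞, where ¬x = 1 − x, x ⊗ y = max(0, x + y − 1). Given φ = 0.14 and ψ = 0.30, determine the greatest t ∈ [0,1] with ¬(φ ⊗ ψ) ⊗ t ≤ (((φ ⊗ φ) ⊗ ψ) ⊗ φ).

0.00

φ ⊗ ψ = max(0, 0.14 + 0.30 − 1) = max(0, -0.56) = 0.00
¬(φ ⊗ ψ) = 1 − 0.00 = 1.00
So the left factor is ¬(φ ⊗ ψ) = 1.00.
φ ⊗ φ = max(0, 0.14 + 0.14 − 1) = max(0, -0.72) = 0.00
(φ ⊗ φ) ⊗ ψ = max(0, 0.00 + 0.30 − 1) = max(0, -0.70) = 0.00
((φ ⊗ φ) ⊗ ψ) ⊗ φ = max(0, 0.00 + 0.14 − 1) = max(0, -0.86) = 0.00
So the right-hand bound is ((φ ⊗ φ) ⊗ ψ) ⊗ φ = 0.00.
The residuum of the Łukasiewicz t-norm gives the supremum: min(1, 1 − 1.00 + 0.00).
1 − 1.00 + 0.00 = 0.00, so t = min(1, 0.00) = 0.00.
Check: 1.00 ⊗ 0.00 = max(0, 0.00) = 0.00 ≤ 0.00.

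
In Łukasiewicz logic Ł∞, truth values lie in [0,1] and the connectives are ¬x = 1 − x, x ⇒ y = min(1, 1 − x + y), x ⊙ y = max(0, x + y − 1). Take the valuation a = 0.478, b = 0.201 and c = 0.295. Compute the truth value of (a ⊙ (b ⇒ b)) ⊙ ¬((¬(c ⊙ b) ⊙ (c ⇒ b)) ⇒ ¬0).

b ⇒ b = min(1, 1 − 0.201 + 0.201) = min(1, 1.000) = 1.000
a ⊙ (b ⇒ b) = max(0, 0.478 + 1.000 − 1) = max(0, 0.478) = 0.478
c ⊙ b = max(0, 0.295 + 0.201 − 1) = max(0, -0.504) = 0.000
¬(c ⊙ b) = 1 − 0.000 = 1.000
c ⇒ b = min(1, 1 − 0.295 + 0.201) = min(1, 0.906) = 0.906
¬(c ⊙ b) ⊙ (c ⇒ b) = max(0, 1.000 + 0.906 − 1) = max(0, 0.906) = 0.906
¬0 = 1 − 0.000 = 1.000
(¬(c ⊙ b) ⊙ (c ⇒ b)) ⇒ ¬0 = min(1, 1 − 0.906 + 1.000) = min(1, 1.094) = 1.000
¬((¬(c ⊙ b) ⊙ (c ⇒ b)) ⇒ ¬0) = 1 − 1.000 = 0.000
(a ⊙ (b ⇒ b)) ⊙ ¬((¬(c ⊙ b) ⊙ (c ⇒ b)) ⇒ ¬0) = max(0, 0.478 + 0.000 − 1) = max(0, -0.522) = 0.000

0.000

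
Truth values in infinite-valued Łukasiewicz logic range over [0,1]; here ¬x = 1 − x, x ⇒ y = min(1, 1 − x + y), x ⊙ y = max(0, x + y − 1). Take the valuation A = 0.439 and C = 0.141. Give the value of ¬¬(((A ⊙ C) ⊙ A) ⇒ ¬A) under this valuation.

1.000

A ⊙ C = max(0, 0.439 + 0.141 − 1) = max(0, -0.420) = 0.000
(A ⊙ C) ⊙ A = max(0, 0.000 + 0.439 − 1) = max(0, -0.561) = 0.000
¬A = 1 − 0.439 = 0.561
((A ⊙ C) ⊙ A) ⇒ ¬A = min(1, 1 − 0.000 + 0.561) = min(1, 1.561) = 1.000
¬(((A ⊙ C) ⊙ A) ⇒ ¬A) = 1 − 1.000 = 0.000
¬¬(((A ⊙ C) ⊙ A) ⇒ ¬A) = 1 − 0.000 = 1.000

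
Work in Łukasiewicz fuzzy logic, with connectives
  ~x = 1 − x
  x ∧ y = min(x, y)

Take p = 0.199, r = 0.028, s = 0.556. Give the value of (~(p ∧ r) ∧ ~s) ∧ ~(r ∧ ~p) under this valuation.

0.444

p ∧ r = min(0.199, 0.028) = 0.028
~(p ∧ r) = 1 − 0.028 = 0.972
~s = 1 − 0.556 = 0.444
~(p ∧ r) ∧ ~s = min(0.972, 0.444) = 0.444
~p = 1 − 0.199 = 0.801
r ∧ ~p = min(0.028, 0.801) = 0.028
~(r ∧ ~p) = 1 − 0.028 = 0.972
(~(p ∧ r) ∧ ~s) ∧ ~(r ∧ ~p) = min(0.444, 0.972) = 0.444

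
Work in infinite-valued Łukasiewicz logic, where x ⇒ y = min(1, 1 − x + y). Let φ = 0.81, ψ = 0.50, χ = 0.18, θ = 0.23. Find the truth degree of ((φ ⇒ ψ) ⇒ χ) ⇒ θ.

0.74

φ ⇒ ψ = min(1, 1 − 0.81 + 0.50) = min(1, 0.69) = 0.69
(φ ⇒ ψ) ⇒ χ = min(1, 1 − 0.69 + 0.18) = min(1, 0.49) = 0.49
((φ ⇒ ψ) ⇒ χ) ⇒ θ = min(1, 1 − 0.49 + 0.23) = min(1, 0.74) = 0.74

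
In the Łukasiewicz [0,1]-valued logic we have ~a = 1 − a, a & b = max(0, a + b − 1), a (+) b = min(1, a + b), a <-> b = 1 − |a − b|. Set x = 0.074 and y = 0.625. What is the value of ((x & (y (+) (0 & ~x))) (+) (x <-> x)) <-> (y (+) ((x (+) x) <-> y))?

1.000

~x = 1 − 0.074 = 0.926
0 & ~x = max(0, 0.000 + 0.926 − 1) = max(0, -0.074) = 0.000
y (+) (0 & ~x) = min(1, 0.625 + 0.000) = min(1, 0.625) = 0.625
x & (y (+) (0 & ~x)) = max(0, 0.074 + 0.625 − 1) = max(0, -0.301) = 0.000
x <-> x = 1 − |0.074 − 0.074| = 1 − 0.000 = 1.000
(x & (y (+) (0 & ~x))) (+) (x <-> x) = min(1, 0.000 + 1.000) = min(1, 1.000) = 1.000
x (+) x = min(1, 0.074 + 0.074) = min(1, 0.148) = 0.148
(x (+) x) <-> y = 1 − |0.148 − 0.625| = 1 − 0.477 = 0.523
y (+) ((x (+) x) <-> y) = min(1, 0.625 + 0.523) = min(1, 1.148) = 1.000
((x & (y (+) (0 & ~x))) (+) (x <-> x)) <-> (y (+) ((x (+) x) <-> y)) = 1 − |1.000 − 1.000| = 1 − 0.000 = 1.000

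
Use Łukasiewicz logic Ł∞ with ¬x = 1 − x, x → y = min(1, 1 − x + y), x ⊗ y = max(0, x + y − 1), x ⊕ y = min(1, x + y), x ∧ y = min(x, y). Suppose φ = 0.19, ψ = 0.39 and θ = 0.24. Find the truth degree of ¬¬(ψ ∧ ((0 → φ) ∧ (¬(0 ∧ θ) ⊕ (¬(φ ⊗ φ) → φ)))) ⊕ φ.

0.58

0 → φ = min(1, 1 − 0.00 + 0.19) = min(1, 1.19) = 1.00
0 ∧ θ = min(0.00, 0.24) = 0.00
¬(0 ∧ θ) = 1 − 0.00 = 1.00
φ ⊗ φ = max(0, 0.19 + 0.19 − 1) = max(0, -0.62) = 0.00
¬(φ ⊗ φ) = 1 − 0.00 = 1.00
¬(φ ⊗ φ) → φ = min(1, 1 − 1.00 + 0.19) = min(1, 0.19) = 0.19
¬(0 ∧ θ) ⊕ (¬(φ ⊗ φ) → φ) = min(1, 1.00 + 0.19) = min(1, 1.19) = 1.00
(0 → φ) ∧ (¬(0 ∧ θ) ⊕ (¬(φ ⊗ φ) → φ)) = min(1.00, 1.00) = 1.00
ψ ∧ ((0 → φ) ∧ (¬(0 ∧ θ) ⊕ (¬(φ ⊗ φ) → φ))) = min(0.39, 1.00) = 0.39
¬(ψ ∧ ((0 → φ) ∧ (¬(0 ∧ θ) ⊕ (¬(φ ⊗ φ) → φ)))) = 1 − 0.39 = 0.61
¬¬(ψ ∧ ((0 → φ) ∧ (¬(0 ∧ θ) ⊕ (¬(φ ⊗ φ) → φ)))) = 1 − 0.61 = 0.39
¬¬(ψ ∧ ((0 → φ) ∧ (¬(0 ∧ θ) ⊕ (¬(φ ⊗ φ) → φ)))) ⊕ φ = min(1, 0.39 + 0.19) = min(1, 0.58) = 0.58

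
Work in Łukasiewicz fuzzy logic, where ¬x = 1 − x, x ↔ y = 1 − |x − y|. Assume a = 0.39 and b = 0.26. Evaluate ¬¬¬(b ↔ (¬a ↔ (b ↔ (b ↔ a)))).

¬a = 1 − 0.39 = 0.61
b ↔ a = 1 − |0.26 − 0.39| = 1 − 0.13 = 0.87
b ↔ (b ↔ a) = 1 − |0.26 − 0.87| = 1 − 0.61 = 0.39
¬a ↔ (b ↔ (b ↔ a)) = 1 − |0.61 − 0.39| = 1 − 0.22 = 0.78
b ↔ (¬a ↔ (b ↔ (b ↔ a))) = 1 − |0.26 − 0.78| = 1 − 0.52 = 0.48
¬(b ↔ (¬a ↔ (b ↔ (b ↔ a)))) = 1 − 0.48 = 0.52
¬¬(b ↔ (¬a ↔ (b ↔ (b ↔ a)))) = 1 − 0.52 = 0.48
¬¬¬(b ↔ (¬a ↔ (b ↔ (b ↔ a)))) = 1 − 0.48 = 0.52

0.52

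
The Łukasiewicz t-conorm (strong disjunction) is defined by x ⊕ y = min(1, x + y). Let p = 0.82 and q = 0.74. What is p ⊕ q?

p ⊕ q = min(1, 0.82 + 0.74) = min(1, 1.56) = 1.00
For comparison, the Gödel t-conorm max(x, y) would give 0.82.

1.00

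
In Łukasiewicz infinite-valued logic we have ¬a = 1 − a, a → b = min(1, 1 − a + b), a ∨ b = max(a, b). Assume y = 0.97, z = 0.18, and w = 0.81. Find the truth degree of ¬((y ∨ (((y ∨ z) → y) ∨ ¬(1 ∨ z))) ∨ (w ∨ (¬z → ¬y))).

y ∨ z = max(0.97, 0.18) = 0.97
(y ∨ z) → y = min(1, 1 − 0.97 + 0.97) = min(1, 1.00) = 1.00
1 ∨ z = max(1.00, 0.18) = 1.00
¬(1 ∨ z) = 1 − 1.00 = 0.00
((y ∨ z) → y) ∨ ¬(1 ∨ z) = max(1.00, 0.00) = 1.00
y ∨ (((y ∨ z) → y) ∨ ¬(1 ∨ z)) = max(0.97, 1.00) = 1.00
¬z = 1 − 0.18 = 0.82
¬y = 1 − 0.97 = 0.03
¬z → ¬y = min(1, 1 − 0.82 + 0.03) = min(1, 0.21) = 0.21
w ∨ (¬z → ¬y) = max(0.81, 0.21) = 0.81
(y ∨ (((y ∨ z) → y) ∨ ¬(1 ∨ z))) ∨ (w ∨ (¬z → ¬y)) = max(1.00, 0.81) = 1.00
¬((y ∨ (((y ∨ z) → y) ∨ ¬(1 ∨ z))) ∨ (w ∨ (¬z → ¬y))) = 1 − 1.00 = 0.00

0.00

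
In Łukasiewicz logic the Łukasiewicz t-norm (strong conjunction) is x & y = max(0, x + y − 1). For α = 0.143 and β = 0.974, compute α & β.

0.117

α & β = max(0, 0.143 + 0.974 − 1) = max(0, 0.117) = 0.117
For comparison, the Gödel (minimum) t-norm min(x, y) would give 0.143.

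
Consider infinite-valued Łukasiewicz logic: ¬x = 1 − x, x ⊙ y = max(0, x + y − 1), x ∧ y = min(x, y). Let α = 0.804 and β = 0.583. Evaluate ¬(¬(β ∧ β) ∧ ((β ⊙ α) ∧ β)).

0.613

β ∧ β = min(0.583, 0.583) = 0.583
¬(β ∧ β) = 1 − 0.583 = 0.417
β ⊙ α = max(0, 0.583 + 0.804 − 1) = max(0, 0.387) = 0.387
(β ⊙ α) ∧ β = min(0.387, 0.583) = 0.387
¬(β ∧ β) ∧ ((β ⊙ α) ∧ β) = min(0.417, 0.387) = 0.387
¬(¬(β ∧ β) ∧ ((β ⊙ α) ∧ β)) = 1 − 0.387 = 0.613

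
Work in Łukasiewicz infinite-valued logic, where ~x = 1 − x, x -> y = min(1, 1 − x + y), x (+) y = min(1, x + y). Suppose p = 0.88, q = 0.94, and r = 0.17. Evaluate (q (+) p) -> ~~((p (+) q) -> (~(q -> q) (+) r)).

0.17

q (+) p = min(1, 0.94 + 0.88) = min(1, 1.82) = 1.00
p (+) q = min(1, 0.88 + 0.94) = min(1, 1.82) = 1.00
q -> q = min(1, 1 − 0.94 + 0.94) = min(1, 1.00) = 1.00
~(q -> q) = 1 − 1.00 = 0.00
~(q -> q) (+) r = min(1, 0.00 + 0.17) = min(1, 0.17) = 0.17
(p (+) q) -> (~(q -> q) (+) r) = min(1, 1 − 1.00 + 0.17) = min(1, 0.17) = 0.17
~((p (+) q) -> (~(q -> q) (+) r)) = 1 − 0.17 = 0.83
~~((p (+) q) -> (~(q -> q) (+) r)) = 1 − 0.83 = 0.17
(q (+) p) -> ~~((p (+) q) -> (~(q -> q) (+) r)) = min(1, 1 − 1.00 + 0.17) = min(1, 0.17) = 0.17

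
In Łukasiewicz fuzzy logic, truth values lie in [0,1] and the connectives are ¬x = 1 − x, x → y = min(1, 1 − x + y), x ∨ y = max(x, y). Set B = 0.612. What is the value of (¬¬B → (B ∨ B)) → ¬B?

0.388

¬B = 1 − 0.612 = 0.388
¬¬B = 1 − 0.388 = 0.612
B ∨ B = max(0.612, 0.612) = 0.612
¬¬B → (B ∨ B) = min(1, 1 − 0.612 + 0.612) = min(1, 1.000) = 1.000
(¬¬B → (B ∨ B)) → ¬B = min(1, 1 − 1.000 + 0.388) = min(1, 0.388) = 0.388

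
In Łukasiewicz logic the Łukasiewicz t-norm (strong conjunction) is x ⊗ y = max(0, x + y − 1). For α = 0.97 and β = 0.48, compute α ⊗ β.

α ⊗ β = max(0, 0.97 + 0.48 − 1) = max(0, 0.45) = 0.45
For comparison, the Gödel (minimum) t-norm min(x, y) would give 0.48.

0.45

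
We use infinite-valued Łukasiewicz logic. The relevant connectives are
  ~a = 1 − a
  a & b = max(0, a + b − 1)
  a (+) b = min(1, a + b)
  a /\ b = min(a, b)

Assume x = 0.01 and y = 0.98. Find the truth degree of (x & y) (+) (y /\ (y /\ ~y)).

0.02

x & y = max(0, 0.01 + 0.98 − 1) = max(0, -0.01) = 0.00
~y = 1 − 0.98 = 0.02
y /\ ~y = min(0.98, 0.02) = 0.02
y /\ (y /\ ~y) = min(0.98, 0.02) = 0.02
(x & y) (+) (y /\ (y /\ ~y)) = min(1, 0.00 + 0.02) = min(1, 0.02) = 0.02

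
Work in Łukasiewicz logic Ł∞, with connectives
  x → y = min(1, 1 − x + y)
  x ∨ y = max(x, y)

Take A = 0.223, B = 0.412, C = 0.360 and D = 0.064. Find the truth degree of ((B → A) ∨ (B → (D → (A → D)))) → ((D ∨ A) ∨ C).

B → A = min(1, 1 − 0.412 + 0.223) = min(1, 0.811) = 0.811
A → D = min(1, 1 − 0.223 + 0.064) = min(1, 0.841) = 0.841
D → (A → D) = min(1, 1 − 0.064 + 0.841) = min(1, 1.777) = 1.000
B → (D → (A → D)) = min(1, 1 − 0.412 + 1.000) = min(1, 1.588) = 1.000
(B → A) ∨ (B → (D → (A → D))) = max(0.811, 1.000) = 1.000
D ∨ A = max(0.064, 0.223) = 0.223
(D ∨ A) ∨ C = max(0.223, 0.360) = 0.360
((B → A) ∨ (B → (D → (A → D)))) → ((D ∨ A) ∨ C) = min(1, 1 − 1.000 + 0.360) = min(1, 0.360) = 0.360

0.360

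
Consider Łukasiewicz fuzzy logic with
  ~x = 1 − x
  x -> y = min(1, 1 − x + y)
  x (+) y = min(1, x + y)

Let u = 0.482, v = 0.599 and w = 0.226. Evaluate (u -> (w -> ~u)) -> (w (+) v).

0.825

~u = 1 − 0.482 = 0.518
w -> ~u = min(1, 1 − 0.226 + 0.518) = min(1, 1.292) = 1.000
u -> (w -> ~u) = min(1, 1 − 0.482 + 1.000) = min(1, 1.518) = 1.000
w (+) v = min(1, 0.226 + 0.599) = min(1, 0.825) = 0.825
(u -> (w -> ~u)) -> (w (+) v) = min(1, 1 − 1.000 + 0.825) = min(1, 0.825) = 0.825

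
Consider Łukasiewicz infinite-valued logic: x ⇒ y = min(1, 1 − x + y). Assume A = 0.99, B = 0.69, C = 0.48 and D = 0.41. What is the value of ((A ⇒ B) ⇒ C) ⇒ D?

A ⇒ B = min(1, 1 − 0.99 + 0.69) = min(1, 0.70) = 0.70
(A ⇒ B) ⇒ C = min(1, 1 − 0.70 + 0.48) = min(1, 0.78) = 0.78
((A ⇒ B) ⇒ C) ⇒ D = min(1, 1 − 0.78 + 0.41) = min(1, 0.63) = 0.63

0.63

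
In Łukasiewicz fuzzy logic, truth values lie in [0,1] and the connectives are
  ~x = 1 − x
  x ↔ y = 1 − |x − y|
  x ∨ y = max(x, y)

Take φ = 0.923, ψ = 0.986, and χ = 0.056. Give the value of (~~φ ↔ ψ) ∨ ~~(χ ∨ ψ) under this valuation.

0.986

~φ = 1 − 0.923 = 0.077
~~φ = 1 − 0.077 = 0.923
~~φ ↔ ψ = 1 − |0.923 − 0.986| = 1 − 0.063 = 0.937
χ ∨ ψ = max(0.056, 0.986) = 0.986
~(χ ∨ ψ) = 1 − 0.986 = 0.014
~~(χ ∨ ψ) = 1 − 0.014 = 0.986
(~~φ ↔ ψ) ∨ ~~(χ ∨ ψ) = max(0.937, 0.986) = 0.986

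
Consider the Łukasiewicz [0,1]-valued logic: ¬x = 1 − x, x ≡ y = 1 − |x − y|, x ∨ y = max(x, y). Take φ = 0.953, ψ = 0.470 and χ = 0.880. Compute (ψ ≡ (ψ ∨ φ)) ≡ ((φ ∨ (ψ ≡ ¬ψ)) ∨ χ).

0.564

ψ ∨ φ = max(0.470, 0.953) = 0.953
ψ ≡ (ψ ∨ φ) = 1 − |0.470 − 0.953| = 1 − 0.483 = 0.517
¬ψ = 1 − 0.470 = 0.530
ψ ≡ ¬ψ = 1 − |0.470 − 0.530| = 1 − 0.060 = 0.940
φ ∨ (ψ ≡ ¬ψ) = max(0.953, 0.940) = 0.953
(φ ∨ (ψ ≡ ¬ψ)) ∨ χ = max(0.953, 0.880) = 0.953
(ψ ≡ (ψ ∨ φ)) ≡ ((φ ∨ (ψ ≡ ¬ψ)) ∨ χ) = 1 − |0.517 − 0.953| = 1 − 0.436 = 0.564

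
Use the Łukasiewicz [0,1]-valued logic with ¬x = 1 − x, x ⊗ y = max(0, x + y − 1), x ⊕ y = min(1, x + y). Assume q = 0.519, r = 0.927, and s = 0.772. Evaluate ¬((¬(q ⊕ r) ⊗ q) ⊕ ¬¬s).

q ⊕ r = min(1, 0.519 + 0.927) = min(1, 1.446) = 1.000
¬(q ⊕ r) = 1 − 1.000 = 0.000
¬(q ⊕ r) ⊗ q = max(0, 0.000 + 0.519 − 1) = max(0, -0.481) = 0.000
¬s = 1 − 0.772 = 0.228
¬¬s = 1 − 0.228 = 0.772
(¬(q ⊕ r) ⊗ q) ⊕ ¬¬s = min(1, 0.000 + 0.772) = min(1, 0.772) = 0.772
¬((¬(q ⊕ r) ⊗ q) ⊕ ¬¬s) = 1 − 0.772 = 0.228

0.228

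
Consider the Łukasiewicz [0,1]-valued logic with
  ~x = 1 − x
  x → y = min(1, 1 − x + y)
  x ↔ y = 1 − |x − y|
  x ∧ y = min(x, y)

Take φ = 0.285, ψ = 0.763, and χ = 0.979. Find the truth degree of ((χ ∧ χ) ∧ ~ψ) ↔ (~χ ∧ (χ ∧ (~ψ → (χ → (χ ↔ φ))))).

0.784

χ ∧ χ = min(0.979, 0.979) = 0.979
~ψ = 1 − 0.763 = 0.237
(χ ∧ χ) ∧ ~ψ = min(0.979, 0.237) = 0.237
~χ = 1 − 0.979 = 0.021
χ ↔ φ = 1 − |0.979 − 0.285| = 1 − 0.694 = 0.306
χ → (χ ↔ φ) = min(1, 1 − 0.979 + 0.306) = min(1, 0.327) = 0.327
~ψ → (χ → (χ ↔ φ)) = min(1, 1 − 0.237 + 0.327) = min(1, 1.090) = 1.000
χ ∧ (~ψ → (χ → (χ ↔ φ))) = min(0.979, 1.000) = 0.979
~χ ∧ (χ ∧ (~ψ → (χ → (χ ↔ φ)))) = min(0.021, 0.979) = 0.021
((χ ∧ χ) ∧ ~ψ) ↔ (~χ ∧ (χ ∧ (~ψ → (χ → (χ ↔ φ))))) = 1 − |0.237 − 0.021| = 1 − 0.216 = 0.784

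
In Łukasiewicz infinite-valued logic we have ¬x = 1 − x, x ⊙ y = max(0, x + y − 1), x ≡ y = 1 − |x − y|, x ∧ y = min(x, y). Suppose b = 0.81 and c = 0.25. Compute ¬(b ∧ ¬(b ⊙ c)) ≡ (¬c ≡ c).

0.69

b ⊙ c = max(0, 0.81 + 0.25 − 1) = max(0, 0.06) = 0.06
¬(b ⊙ c) = 1 − 0.06 = 0.94
b ∧ ¬(b ⊙ c) = min(0.81, 0.94) = 0.81
¬(b ∧ ¬(b ⊙ c)) = 1 − 0.81 = 0.19
¬c = 1 − 0.25 = 0.75
¬c ≡ c = 1 − |0.75 − 0.25| = 1 − 0.50 = 0.50
¬(b ∧ ¬(b ⊙ c)) ≡ (¬c ≡ c) = 1 − |0.19 − 0.50| = 1 − 0.31 = 0.69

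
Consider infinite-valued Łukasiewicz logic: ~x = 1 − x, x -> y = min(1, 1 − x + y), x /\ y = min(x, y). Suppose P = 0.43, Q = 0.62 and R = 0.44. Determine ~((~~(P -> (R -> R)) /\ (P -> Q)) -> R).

0.56

R -> R = min(1, 1 − 0.44 + 0.44) = min(1, 1.00) = 1.00
P -> (R -> R) = min(1, 1 − 0.43 + 1.00) = min(1, 1.57) = 1.00
~(P -> (R -> R)) = 1 − 1.00 = 0.00
~~(P -> (R -> R)) = 1 − 0.00 = 1.00
P -> Q = min(1, 1 − 0.43 + 0.62) = min(1, 1.19) = 1.00
~~(P -> (R -> R)) /\ (P -> Q) = min(1.00, 1.00) = 1.00
(~~(P -> (R -> R)) /\ (P -> Q)) -> R = min(1, 1 − 1.00 + 0.44) = min(1, 0.44) = 0.44
~((~~(P -> (R -> R)) /\ (P -> Q)) -> R) = 1 − 0.44 = 0.56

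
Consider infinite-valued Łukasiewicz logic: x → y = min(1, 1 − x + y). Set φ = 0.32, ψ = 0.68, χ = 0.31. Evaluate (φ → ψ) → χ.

φ → ψ = min(1, 1 − 0.32 + 0.68) = min(1, 1.36) = 1.00
(φ → ψ) → χ = min(1, 1 − 1.00 + 0.31) = min(1, 0.31) = 0.31

0.31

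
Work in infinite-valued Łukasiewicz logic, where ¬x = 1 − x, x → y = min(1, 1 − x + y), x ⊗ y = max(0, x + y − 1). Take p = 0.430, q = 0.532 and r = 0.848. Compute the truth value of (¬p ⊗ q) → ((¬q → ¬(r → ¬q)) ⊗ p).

1.000

¬p = 1 − 0.430 = 0.570
¬p ⊗ q = max(0, 0.570 + 0.532 − 1) = max(0, 0.102) = 0.102
¬q = 1 − 0.532 = 0.468
r → ¬q = min(1, 1 − 0.848 + 0.468) = min(1, 0.620) = 0.620
¬(r → ¬q) = 1 − 0.620 = 0.380
¬q → ¬(r → ¬q) = min(1, 1 − 0.468 + 0.380) = min(1, 0.912) = 0.912
(¬q → ¬(r → ¬q)) ⊗ p = max(0, 0.912 + 0.430 − 1) = max(0, 0.342) = 0.342
(¬p ⊗ q) → ((¬q → ¬(r → ¬q)) ⊗ p) = min(1, 1 − 0.102 + 0.342) = min(1, 1.240) = 1.000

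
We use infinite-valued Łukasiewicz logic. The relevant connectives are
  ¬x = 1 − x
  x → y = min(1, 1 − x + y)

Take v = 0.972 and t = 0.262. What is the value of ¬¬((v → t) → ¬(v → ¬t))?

0.944

v → t = min(1, 1 − 0.972 + 0.262) = min(1, 0.290) = 0.290
¬t = 1 − 0.262 = 0.738
v → ¬t = min(1, 1 − 0.972 + 0.738) = min(1, 0.766) = 0.766
¬(v → ¬t) = 1 − 0.766 = 0.234
(v → t) → ¬(v → ¬t) = min(1, 1 − 0.290 + 0.234) = min(1, 0.944) = 0.944
¬((v → t) → ¬(v → ¬t)) = 1 − 0.944 = 0.056
¬¬((v → t) → ¬(v → ¬t)) = 1 − 0.056 = 0.944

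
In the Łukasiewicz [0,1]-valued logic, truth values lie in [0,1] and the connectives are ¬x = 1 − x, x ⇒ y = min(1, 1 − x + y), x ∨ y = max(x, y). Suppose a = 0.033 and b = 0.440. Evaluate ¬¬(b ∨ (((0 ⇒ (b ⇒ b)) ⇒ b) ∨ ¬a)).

b ⇒ b = min(1, 1 − 0.440 + 0.440) = min(1, 1.000) = 1.000
0 ⇒ (b ⇒ b) = min(1, 1 − 0.000 + 1.000) = min(1, 2.000) = 1.000
(0 ⇒ (b ⇒ b)) ⇒ b = min(1, 1 − 1.000 + 0.440) = min(1, 0.440) = 0.440
¬a = 1 − 0.033 = 0.967
((0 ⇒ (b ⇒ b)) ⇒ b) ∨ ¬a = max(0.440, 0.967) = 0.967
b ∨ (((0 ⇒ (b ⇒ b)) ⇒ b) ∨ ¬a) = max(0.440, 0.967) = 0.967
¬(b ∨ (((0 ⇒ (b ⇒ b)) ⇒ b) ∨ ¬a)) = 1 − 0.967 = 0.033
¬¬(b ∨ (((0 ⇒ (b ⇒ b)) ⇒ b) ∨ ¬a)) = 1 − 0.033 = 0.967

0.967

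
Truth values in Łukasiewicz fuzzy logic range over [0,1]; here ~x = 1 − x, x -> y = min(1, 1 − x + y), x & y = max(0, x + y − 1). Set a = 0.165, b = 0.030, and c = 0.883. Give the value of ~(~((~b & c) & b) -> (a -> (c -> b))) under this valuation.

0.018

~b = 1 − 0.030 = 0.970
~b & c = max(0, 0.970 + 0.883 − 1) = max(0, 0.853) = 0.853
(~b & c) & b = max(0, 0.853 + 0.030 − 1) = max(0, -0.117) = 0.000
~((~b & c) & b) = 1 − 0.000 = 1.000
c -> b = min(1, 1 − 0.883 + 0.030) = min(1, 0.147) = 0.147
a -> (c -> b) = min(1, 1 − 0.165 + 0.147) = min(1, 0.982) = 0.982
~((~b & c) & b) -> (a -> (c -> b)) = min(1, 1 − 1.000 + 0.982) = min(1, 0.982) = 0.982
~(~((~b & c) & b) -> (a -> (c -> b))) = 1 − 0.982 = 0.018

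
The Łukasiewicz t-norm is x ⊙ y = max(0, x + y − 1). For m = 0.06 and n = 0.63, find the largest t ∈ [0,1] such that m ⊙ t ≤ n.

The residuum of the Łukasiewicz t-norm gives the supremum: min(1, 1 − 0.06 + 0.63).
1 − 0.06 + 0.63 = 1.57, so t = min(1, 1.57) = 1.00.
Check: 0.06 ⊙ 1.00 = max(0, 0.06) = 0.06 ≤ 0.63.

1.00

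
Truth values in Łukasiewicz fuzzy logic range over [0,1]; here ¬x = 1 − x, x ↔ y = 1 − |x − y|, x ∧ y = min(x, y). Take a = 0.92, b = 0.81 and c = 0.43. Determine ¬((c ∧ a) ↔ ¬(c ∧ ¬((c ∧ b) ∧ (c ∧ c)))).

c ∧ a = min(0.43, 0.92) = 0.43
c ∧ b = min(0.43, 0.81) = 0.43
c ∧ c = min(0.43, 0.43) = 0.43
(c ∧ b) ∧ (c ∧ c) = min(0.43, 0.43) = 0.43
¬((c ∧ b) ∧ (c ∧ c)) = 1 − 0.43 = 0.57
c ∧ ¬((c ∧ b) ∧ (c ∧ c)) = min(0.43, 0.57) = 0.43
¬(c ∧ ¬((c ∧ b) ∧ (c ∧ c))) = 1 − 0.43 = 0.57
(c ∧ a) ↔ ¬(c ∧ ¬((c ∧ b) ∧ (c ∧ c))) = 1 − |0.43 − 0.57| = 1 − 0.14 = 0.86
¬((c ∧ a) ↔ ¬(c ∧ ¬((c ∧ b) ∧ (c ∧ c)))) = 1 − 0.86 = 0.14

0.14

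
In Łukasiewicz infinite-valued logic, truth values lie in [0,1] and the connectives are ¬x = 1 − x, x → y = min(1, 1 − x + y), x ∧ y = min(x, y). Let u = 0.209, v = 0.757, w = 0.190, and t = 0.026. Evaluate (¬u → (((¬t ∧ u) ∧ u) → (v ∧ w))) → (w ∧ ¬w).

¬u = 1 − 0.209 = 0.791
¬t = 1 − 0.026 = 0.974
¬t ∧ u = min(0.974, 0.209) = 0.209
(¬t ∧ u) ∧ u = min(0.209, 0.209) = 0.209
v ∧ w = min(0.757, 0.190) = 0.190
((¬t ∧ u) ∧ u) → (v ∧ w) = min(1, 1 − 0.209 + 0.190) = min(1, 0.981) = 0.981
¬u → (((¬t ∧ u) ∧ u) → (v ∧ w)) = min(1, 1 − 0.791 + 0.981) = min(1, 1.190) = 1.000
¬w = 1 − 0.190 = 0.810
w ∧ ¬w = min(0.190, 0.810) = 0.190
(¬u → (((¬t ∧ u) ∧ u) → (v ∧ w))) → (w ∧ ¬w) = min(1, 1 − 1.000 + 0.190) = min(1, 0.190) = 0.190

0.190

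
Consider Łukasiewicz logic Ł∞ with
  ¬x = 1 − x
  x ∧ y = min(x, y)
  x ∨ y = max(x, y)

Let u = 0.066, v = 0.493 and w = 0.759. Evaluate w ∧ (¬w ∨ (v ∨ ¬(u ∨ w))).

¬w = 1 − 0.759 = 0.241
u ∨ w = max(0.066, 0.759) = 0.759
¬(u ∨ w) = 1 − 0.759 = 0.241
v ∨ ¬(u ∨ w) = max(0.493, 0.241) = 0.493
¬w ∨ (v ∨ ¬(u ∨ w)) = max(0.241, 0.493) = 0.493
w ∧ (¬w ∨ (v ∨ ¬(u ∨ w))) = min(0.759, 0.493) = 0.493

0.493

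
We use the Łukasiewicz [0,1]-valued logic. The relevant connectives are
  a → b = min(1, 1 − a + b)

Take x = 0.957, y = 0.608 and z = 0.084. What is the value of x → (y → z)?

y → z = min(1, 1 − 0.608 + 0.084) = min(1, 0.476) = 0.476
x → (y → z) = min(1, 1 − 0.957 + 0.476) = min(1, 0.519) = 0.519

0.519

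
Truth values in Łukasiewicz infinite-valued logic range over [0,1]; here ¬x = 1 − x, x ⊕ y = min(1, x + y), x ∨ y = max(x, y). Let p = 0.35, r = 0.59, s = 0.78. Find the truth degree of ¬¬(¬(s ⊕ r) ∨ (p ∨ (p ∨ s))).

s ⊕ r = min(1, 0.78 + 0.59) = min(1, 1.37) = 1.00
¬(s ⊕ r) = 1 − 1.00 = 0.00
p ∨ s = max(0.35, 0.78) = 0.78
p ∨ (p ∨ s) = max(0.35, 0.78) = 0.78
¬(s ⊕ r) ∨ (p ∨ (p ∨ s)) = max(0.00, 0.78) = 0.78
¬(¬(s ⊕ r) ∨ (p ∨ (p ∨ s))) = 1 − 0.78 = 0.22
¬¬(¬(s ⊕ r) ∨ (p ∨ (p ∨ s))) = 1 − 0.22 = 0.78

0.78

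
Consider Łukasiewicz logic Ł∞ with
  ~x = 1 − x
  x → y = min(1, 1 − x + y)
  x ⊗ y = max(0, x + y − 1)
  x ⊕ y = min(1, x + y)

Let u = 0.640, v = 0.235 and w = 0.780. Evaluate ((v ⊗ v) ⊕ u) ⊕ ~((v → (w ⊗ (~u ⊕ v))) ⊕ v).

0.640

v ⊗ v = max(0, 0.235 + 0.235 − 1) = max(0, -0.530) = 0.000
(v ⊗ v) ⊕ u = min(1, 0.000 + 0.640) = min(1, 0.640) = 0.640
~u = 1 − 0.640 = 0.360
~u ⊕ v = min(1, 0.360 + 0.235) = min(1, 0.595) = 0.595
w ⊗ (~u ⊕ v) = max(0, 0.780 + 0.595 − 1) = max(0, 0.375) = 0.375
v → (w ⊗ (~u ⊕ v)) = min(1, 1 − 0.235 + 0.375) = min(1, 1.140) = 1.000
(v → (w ⊗ (~u ⊕ v))) ⊕ v = min(1, 1.000 + 0.235) = min(1, 1.235) = 1.000
~((v → (w ⊗ (~u ⊕ v))) ⊕ v) = 1 − 1.000 = 0.000
((v ⊗ v) ⊕ u) ⊕ ~((v → (w ⊗ (~u ⊕ v))) ⊕ v) = min(1, 0.640 + 0.000) = min(1, 0.640) = 0.640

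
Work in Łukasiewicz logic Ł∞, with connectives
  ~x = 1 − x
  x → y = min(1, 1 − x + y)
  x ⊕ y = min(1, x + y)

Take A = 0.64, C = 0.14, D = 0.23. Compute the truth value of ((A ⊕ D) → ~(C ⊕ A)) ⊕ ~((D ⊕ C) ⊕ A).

0.35

A ⊕ D = min(1, 0.64 + 0.23) = min(1, 0.87) = 0.87
C ⊕ A = min(1, 0.14 + 0.64) = min(1, 0.78) = 0.78
~(C ⊕ A) = 1 − 0.78 = 0.22
(A ⊕ D) → ~(C ⊕ A) = min(1, 1 − 0.87 + 0.22) = min(1, 0.35) = 0.35
D ⊕ C = min(1, 0.23 + 0.14) = min(1, 0.37) = 0.37
(D ⊕ C) ⊕ A = min(1, 0.37 + 0.64) = min(1, 1.01) = 1.00
~((D ⊕ C) ⊕ A) = 1 − 1.00 = 0.00
((A ⊕ D) → ~(C ⊕ A)) ⊕ ~((D ⊕ C) ⊕ A) = min(1, 0.35 + 0.00) = min(1, 0.35) = 0.35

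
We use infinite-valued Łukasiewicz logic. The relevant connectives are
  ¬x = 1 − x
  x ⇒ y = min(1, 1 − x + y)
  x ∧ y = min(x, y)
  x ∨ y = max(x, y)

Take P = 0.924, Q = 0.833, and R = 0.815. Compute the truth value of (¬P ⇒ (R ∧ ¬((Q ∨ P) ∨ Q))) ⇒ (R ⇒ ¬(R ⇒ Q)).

¬P = 1 − 0.924 = 0.076
Q ∨ P = max(0.833, 0.924) = 0.924
(Q ∨ P) ∨ Q = max(0.924, 0.833) = 0.924
¬((Q ∨ P) ∨ Q) = 1 − 0.924 = 0.076
R ∧ ¬((Q ∨ P) ∨ Q) = min(0.815, 0.076) = 0.076
¬P ⇒ (R ∧ ¬((Q ∨ P) ∨ Q)) = min(1, 1 − 0.076 + 0.076) = min(1, 1.000) = 1.000
R ⇒ Q = min(1, 1 − 0.815 + 0.833) = min(1, 1.018) = 1.000
¬(R ⇒ Q) = 1 − 1.000 = 0.000
R ⇒ ¬(R ⇒ Q) = min(1, 1 − 0.815 + 0.000) = min(1, 0.185) = 0.185
(¬P ⇒ (R ∧ ¬((Q ∨ P) ∨ Q))) ⇒ (R ⇒ ¬(R ⇒ Q)) = min(1, 1 − 1.000 + 0.185) = min(1, 0.185) = 0.185

0.185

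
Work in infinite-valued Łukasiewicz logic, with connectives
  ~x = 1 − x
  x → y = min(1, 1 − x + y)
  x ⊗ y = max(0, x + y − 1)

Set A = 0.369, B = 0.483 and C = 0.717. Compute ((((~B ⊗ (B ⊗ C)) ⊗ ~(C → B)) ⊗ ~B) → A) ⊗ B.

~B = 1 − 0.483 = 0.517
B ⊗ C = max(0, 0.483 + 0.717 − 1) = max(0, 0.200) = 0.200
~B ⊗ (B ⊗ C) = max(0, 0.517 + 0.200 − 1) = max(0, -0.283) = 0.000
C → B = min(1, 1 − 0.717 + 0.483) = min(1, 0.766) = 0.766
~(C → B) = 1 − 0.766 = 0.234
(~B ⊗ (B ⊗ C)) ⊗ ~(C → B) = max(0, 0.000 + 0.234 − 1) = max(0, -0.766) = 0.000
((~B ⊗ (B ⊗ C)) ⊗ ~(C → B)) ⊗ ~B = max(0, 0.000 + 0.517 − 1) = max(0, -0.483) = 0.000
(((~B ⊗ (B ⊗ C)) ⊗ ~(C → B)) ⊗ ~B) → A = min(1, 1 − 0.000 + 0.369) = min(1, 1.369) = 1.000
((((~B ⊗ (B ⊗ C)) ⊗ ~(C → B)) ⊗ ~B) → A) ⊗ B = max(0, 1.000 + 0.483 − 1) = max(0, 0.483) = 0.483

0.483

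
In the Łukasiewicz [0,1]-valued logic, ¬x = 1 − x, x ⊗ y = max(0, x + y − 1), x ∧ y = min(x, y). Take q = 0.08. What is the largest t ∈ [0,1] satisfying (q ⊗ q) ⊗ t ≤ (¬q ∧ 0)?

1.00

q ⊗ q = max(0, 0.08 + 0.08 − 1) = max(0, -0.84) = 0.00
So the left factor is q ⊗ q = 0.00.
¬q = 1 − 0.08 = 0.92
¬q ∧ 0 = min(0.92, 0.00) = 0.00
So the right-hand bound is ¬q ∧ 0 = 0.00.
The residuum of the Łukasiewicz t-norm gives the supremum: min(1, 1 − 0.00 + 0.00).
1 − 0.00 + 0.00 = 1.00, so t = min(1, 1.00) = 1.00.
Check: 0.00 ⊗ 1.00 = max(0, 0.00) = 0.00 ≤ 0.00.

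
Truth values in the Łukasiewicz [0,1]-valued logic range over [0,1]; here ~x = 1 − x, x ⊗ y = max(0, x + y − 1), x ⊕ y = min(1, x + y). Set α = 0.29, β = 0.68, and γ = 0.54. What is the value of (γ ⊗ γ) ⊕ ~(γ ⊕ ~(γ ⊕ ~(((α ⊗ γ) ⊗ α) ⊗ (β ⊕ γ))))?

γ ⊗ γ = max(0, 0.54 + 0.54 − 1) = max(0, 0.08) = 0.08
α ⊗ γ = max(0, 0.29 + 0.54 − 1) = max(0, -0.17) = 0.00
(α ⊗ γ) ⊗ α = max(0, 0.00 + 0.29 − 1) = max(0, -0.71) = 0.00
β ⊕ γ = min(1, 0.68 + 0.54) = min(1, 1.22) = 1.00
((α ⊗ γ) ⊗ α) ⊗ (β ⊕ γ) = max(0, 0.00 + 1.00 − 1) = max(0, 0.00) = 0.00
~(((α ⊗ γ) ⊗ α) ⊗ (β ⊕ γ)) = 1 − 0.00 = 1.00
γ ⊕ ~(((α ⊗ γ) ⊗ α) ⊗ (β ⊕ γ)) = min(1, 0.54 + 1.00) = min(1, 1.54) = 1.00
~(γ ⊕ ~(((α ⊗ γ) ⊗ α) ⊗ (β ⊕ γ))) = 1 − 1.00 = 0.00
γ ⊕ ~(γ ⊕ ~(((α ⊗ γ) ⊗ α) ⊗ (β ⊕ γ))) = min(1, 0.54 + 0.00) = min(1, 0.54) = 0.54
~(γ ⊕ ~(γ ⊕ ~(((α ⊗ γ) ⊗ α) ⊗ (β ⊕ γ)))) = 1 − 0.54 = 0.46
(γ ⊗ γ) ⊕ ~(γ ⊕ ~(γ ⊕ ~(((α ⊗ γ) ⊗ α) ⊗ (β ⊕ γ)))) = min(1, 0.08 + 0.46) = min(1, 0.54) = 0.54

0.54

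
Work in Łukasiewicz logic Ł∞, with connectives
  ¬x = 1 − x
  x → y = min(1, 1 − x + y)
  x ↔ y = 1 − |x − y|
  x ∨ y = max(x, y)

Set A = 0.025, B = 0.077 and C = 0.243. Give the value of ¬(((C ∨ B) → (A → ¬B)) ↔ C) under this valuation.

0.757

C ∨ B = max(0.243, 0.077) = 0.243
¬B = 1 − 0.077 = 0.923
A → ¬B = min(1, 1 − 0.025 + 0.923) = min(1, 1.898) = 1.000
(C ∨ B) → (A → ¬B) = min(1, 1 − 0.243 + 1.000) = min(1, 1.757) = 1.000
((C ∨ B) → (A → ¬B)) ↔ C = 1 − |1.000 − 0.243| = 1 − 0.757 = 0.243
¬(((C ∨ B) → (A → ¬B)) ↔ C) = 1 − 0.243 = 0.757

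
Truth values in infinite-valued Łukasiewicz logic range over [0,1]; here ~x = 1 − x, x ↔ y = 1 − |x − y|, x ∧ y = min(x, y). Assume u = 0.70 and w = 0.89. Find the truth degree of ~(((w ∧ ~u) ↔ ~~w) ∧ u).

~u = 1 − 0.70 = 0.30
w ∧ ~u = min(0.89, 0.30) = 0.30
~w = 1 − 0.89 = 0.11
~~w = 1 − 0.11 = 0.89
(w ∧ ~u) ↔ ~~w = 1 − |0.30 − 0.89| = 1 − 0.59 = 0.41
((w ∧ ~u) ↔ ~~w) ∧ u = min(0.41, 0.70) = 0.41
~(((w ∧ ~u) ↔ ~~w) ∧ u) = 1 − 0.41 = 0.59

0.59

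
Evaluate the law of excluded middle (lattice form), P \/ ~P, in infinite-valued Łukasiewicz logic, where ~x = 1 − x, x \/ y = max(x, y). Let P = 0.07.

~P = 1 − 0.07 = 0.93
P \/ ~P = max(0.07, 0.93) = 0.93
(The value 0.93 < 1 shows this instance is not satisfied; not a Ł∞-tautology — its value is max(a, 1−a).)

0.93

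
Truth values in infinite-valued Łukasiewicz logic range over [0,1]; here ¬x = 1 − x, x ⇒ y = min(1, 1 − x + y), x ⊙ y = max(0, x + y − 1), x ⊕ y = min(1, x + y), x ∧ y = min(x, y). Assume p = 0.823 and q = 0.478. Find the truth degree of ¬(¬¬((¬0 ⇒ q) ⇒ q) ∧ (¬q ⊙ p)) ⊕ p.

¬0 = 1 − 0.000 = 1.000
¬0 ⇒ q = min(1, 1 − 1.000 + 0.478) = min(1, 0.478) = 0.478
(¬0 ⇒ q) ⇒ q = min(1, 1 − 0.478 + 0.478) = min(1, 1.000) = 1.000
¬((¬0 ⇒ q) ⇒ q) = 1 − 1.000 = 0.000
¬¬((¬0 ⇒ q) ⇒ q) = 1 − 0.000 = 1.000
¬q = 1 − 0.478 = 0.522
¬q ⊙ p = max(0, 0.522 + 0.823 − 1) = max(0, 0.345) = 0.345
¬¬((¬0 ⇒ q) ⇒ q) ∧ (¬q ⊙ p) = min(1.000, 0.345) = 0.345
¬(¬¬((¬0 ⇒ q) ⇒ q) ∧ (¬q ⊙ p)) = 1 − 0.345 = 0.655
¬(¬¬((¬0 ⇒ q) ⇒ q) ∧ (¬q ⊙ p)) ⊕ p = min(1, 0.655 + 0.823) = min(1, 1.478) = 1.000

1.000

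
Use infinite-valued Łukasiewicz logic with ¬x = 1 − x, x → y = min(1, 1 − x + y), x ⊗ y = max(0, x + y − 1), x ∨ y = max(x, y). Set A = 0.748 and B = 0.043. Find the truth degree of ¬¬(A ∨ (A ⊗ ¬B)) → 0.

0.252

¬B = 1 − 0.043 = 0.957
A ⊗ ¬B = max(0, 0.748 + 0.957 − 1) = max(0, 0.705) = 0.705
A ∨ (A ⊗ ¬B) = max(0.748, 0.705) = 0.748
¬(A ∨ (A ⊗ ¬B)) = 1 − 0.748 = 0.252
¬¬(A ∨ (A ⊗ ¬B)) = 1 − 0.252 = 0.748
¬¬(A ∨ (A ⊗ ¬B)) → 0 = min(1, 1 − 0.748 + 0.000) = min(1, 0.252) = 0.252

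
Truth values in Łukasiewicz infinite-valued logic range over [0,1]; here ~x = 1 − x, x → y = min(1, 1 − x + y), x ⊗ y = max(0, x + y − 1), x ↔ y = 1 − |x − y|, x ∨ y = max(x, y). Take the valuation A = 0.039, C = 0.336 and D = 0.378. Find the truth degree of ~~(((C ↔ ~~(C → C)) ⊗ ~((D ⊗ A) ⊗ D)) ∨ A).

C → C = min(1, 1 − 0.336 + 0.336) = min(1, 1.000) = 1.000
~(C → C) = 1 − 1.000 = 0.000
~~(C → C) = 1 − 0.000 = 1.000
C ↔ ~~(C → C) = 1 − |0.336 − 1.000| = 1 − 0.664 = 0.336
D ⊗ A = max(0, 0.378 + 0.039 − 1) = max(0, -0.583) = 0.000
(D ⊗ A) ⊗ D = max(0, 0.000 + 0.378 − 1) = max(0, -0.622) = 0.000
~((D ⊗ A) ⊗ D) = 1 − 0.000 = 1.000
(C ↔ ~~(C → C)) ⊗ ~((D ⊗ A) ⊗ D) = max(0, 0.336 + 1.000 − 1) = max(0, 0.336) = 0.336
((C ↔ ~~(C → C)) ⊗ ~((D ⊗ A) ⊗ D)) ∨ A = max(0.336, 0.039) = 0.336
~(((C ↔ ~~(C → C)) ⊗ ~((D ⊗ A) ⊗ D)) ∨ A) = 1 − 0.336 = 0.664
~~(((C ↔ ~~(C → C)) ⊗ ~((D ⊗ A) ⊗ D)) ∨ A) = 1 − 0.664 = 0.336

0.336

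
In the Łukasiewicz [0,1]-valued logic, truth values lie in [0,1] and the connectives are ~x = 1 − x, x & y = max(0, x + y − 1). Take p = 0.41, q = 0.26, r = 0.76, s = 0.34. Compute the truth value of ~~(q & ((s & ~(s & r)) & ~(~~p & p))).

s & r = max(0, 0.34 + 0.76 − 1) = max(0, 0.10) = 0.10
~(s & r) = 1 − 0.10 = 0.90
s & ~(s & r) = max(0, 0.34 + 0.90 − 1) = max(0, 0.24) = 0.24
~p = 1 − 0.41 = 0.59
~~p = 1 − 0.59 = 0.41
~~p & p = max(0, 0.41 + 0.41 − 1) = max(0, -0.18) = 0.00
~(~~p & p) = 1 − 0.00 = 1.00
(s & ~(s & r)) & ~(~~p & p) = max(0, 0.24 + 1.00 − 1) = max(0, 0.24) = 0.24
q & ((s & ~(s & r)) & ~(~~p & p)) = max(0, 0.26 + 0.24 − 1) = max(0, -0.50) = 0.00
~(q & ((s & ~(s & r)) & ~(~~p & p))) = 1 − 0.00 = 1.00
~~(q & ((s & ~(s & r)) & ~(~~p & p))) = 1 − 1.00 = 0.00

0.00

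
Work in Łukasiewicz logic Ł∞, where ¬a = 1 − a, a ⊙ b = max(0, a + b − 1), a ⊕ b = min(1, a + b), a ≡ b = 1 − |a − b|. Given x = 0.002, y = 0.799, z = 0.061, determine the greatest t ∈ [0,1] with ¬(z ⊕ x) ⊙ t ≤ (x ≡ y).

z ⊕ x = min(1, 0.061 + 0.002) = min(1, 0.063) = 0.063
¬(z ⊕ x) = 1 − 0.063 = 0.937
So the left factor is ¬(z ⊕ x) = 0.937.
x ≡ y = 1 − |0.002 − 0.799| = 1 − 0.797 = 0.203
So the right-hand bound is x ≡ y = 0.203.
The residuum of the Łukasiewicz t-norm gives the supremum: min(1, 1 − 0.937 + 0.203).
1 − 0.937 + 0.203 = 0.266, so t = min(1, 0.266) = 0.266.
Check: 0.937 ⊙ 0.266 = max(0, 0.203) = 0.203 ≤ 0.203.

0.266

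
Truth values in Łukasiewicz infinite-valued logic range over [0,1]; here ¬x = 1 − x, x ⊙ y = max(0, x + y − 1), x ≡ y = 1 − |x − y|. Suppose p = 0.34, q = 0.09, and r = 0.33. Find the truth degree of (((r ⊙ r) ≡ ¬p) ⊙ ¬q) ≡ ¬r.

r ⊙ r = max(0, 0.33 + 0.33 − 1) = max(0, -0.34) = 0.00
¬p = 1 − 0.34 = 0.66
(r ⊙ r) ≡ ¬p = 1 − |0.00 − 0.66| = 1 − 0.66 = 0.34
¬q = 1 − 0.09 = 0.91
((r ⊙ r) ≡ ¬p) ⊙ ¬q = max(0, 0.34 + 0.91 − 1) = max(0, 0.25) = 0.25
¬r = 1 − 0.33 = 0.67
(((r ⊙ r) ≡ ¬p) ⊙ ¬q) ≡ ¬r = 1 − |0.25 − 0.67| = 1 − 0.42 = 0.58

0.58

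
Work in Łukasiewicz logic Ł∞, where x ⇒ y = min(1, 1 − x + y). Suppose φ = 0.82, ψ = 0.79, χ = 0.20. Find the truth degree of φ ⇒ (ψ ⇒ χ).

ψ ⇒ χ = min(1, 1 − 0.79 + 0.20) = min(1, 0.41) = 0.41
φ ⇒ (ψ ⇒ χ) = min(1, 1 − 0.82 + 0.41) = min(1, 0.59) = 0.59

0.59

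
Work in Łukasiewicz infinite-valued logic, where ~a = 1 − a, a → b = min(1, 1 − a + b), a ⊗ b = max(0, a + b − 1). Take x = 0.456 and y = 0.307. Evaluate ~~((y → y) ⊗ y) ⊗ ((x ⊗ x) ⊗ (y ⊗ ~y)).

0.000

y → y = min(1, 1 − 0.307 + 0.307) = min(1, 1.000) = 1.000
(y → y) ⊗ y = max(0, 1.000 + 0.307 − 1) = max(0, 0.307) = 0.307
~((y → y) ⊗ y) = 1 − 0.307 = 0.693
~~((y → y) ⊗ y) = 1 − 0.693 = 0.307
x ⊗ x = max(0, 0.456 + 0.456 − 1) = max(0, -0.088) = 0.000
~y = 1 − 0.307 = 0.693
y ⊗ ~y = max(0, 0.307 + 0.693 − 1) = max(0, 0.000) = 0.000
(x ⊗ x) ⊗ (y ⊗ ~y) = max(0, 0.000 + 0.000 − 1) = max(0, -1.000) = 0.000
~~((y → y) ⊗ y) ⊗ ((x ⊗ x) ⊗ (y ⊗ ~y)) = max(0, 0.307 + 0.000 − 1) = max(0, -0.693) = 0.000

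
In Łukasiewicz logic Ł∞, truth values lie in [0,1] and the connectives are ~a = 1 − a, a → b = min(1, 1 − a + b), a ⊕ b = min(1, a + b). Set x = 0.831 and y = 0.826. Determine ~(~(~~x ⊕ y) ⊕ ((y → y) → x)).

~x = 1 − 0.831 = 0.169
~~x = 1 − 0.169 = 0.831
~~x ⊕ y = min(1, 0.831 + 0.826) = min(1, 1.657) = 1.000
~(~~x ⊕ y) = 1 − 1.000 = 0.000
y → y = min(1, 1 − 0.826 + 0.826) = min(1, 1.000) = 1.000
(y → y) → x = min(1, 1 − 1.000 + 0.831) = min(1, 0.831) = 0.831
~(~~x ⊕ y) ⊕ ((y → y) → x) = min(1, 0.000 + 0.831) = min(1, 0.831) = 0.831
~(~(~~x ⊕ y) ⊕ ((y → y) → x)) = 1 − 0.831 = 0.169

0.169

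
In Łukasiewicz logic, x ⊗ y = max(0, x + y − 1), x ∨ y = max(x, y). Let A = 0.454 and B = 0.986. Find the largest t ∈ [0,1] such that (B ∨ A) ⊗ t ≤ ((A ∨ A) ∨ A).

0.468

B ∨ A = max(0.986, 0.454) = 0.986
So the left factor is B ∨ A = 0.986.
A ∨ A = max(0.454, 0.454) = 0.454
(A ∨ A) ∨ A = max(0.454, 0.454) = 0.454
So the right-hand bound is (A ∨ A) ∨ A = 0.454.
The residuum of the Łukasiewicz t-norm gives the supremum: min(1, 1 − 0.986 + 0.454).
1 − 0.986 + 0.454 = 0.468, so t = min(1, 0.468) = 0.468.
Check: 0.986 ⊗ 0.468 = max(0, 0.454) = 0.454 ≤ 0.454.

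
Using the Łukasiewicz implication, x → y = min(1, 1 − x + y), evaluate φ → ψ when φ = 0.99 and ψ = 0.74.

φ → ψ = min(1, 1 − 0.99 + 0.74) = min(1, 0.75) = 0.75
For comparison, the Gödel implication (1 if x ≤ y else y) would give 0.74.

0.75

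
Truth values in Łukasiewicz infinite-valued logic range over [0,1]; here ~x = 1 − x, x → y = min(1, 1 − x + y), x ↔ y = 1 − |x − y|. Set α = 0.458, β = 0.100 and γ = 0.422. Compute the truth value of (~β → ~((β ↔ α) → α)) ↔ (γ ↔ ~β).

0.762

~β = 1 − 0.100 = 0.900
β ↔ α = 1 − |0.100 − 0.458| = 1 − 0.358 = 0.642
(β ↔ α) → α = min(1, 1 − 0.642 + 0.458) = min(1, 0.816) = 0.816
~((β ↔ α) → α) = 1 − 0.816 = 0.184
~β → ~((β ↔ α) → α) = min(1, 1 − 0.900 + 0.184) = min(1, 0.284) = 0.284
γ ↔ ~β = 1 − |0.422 − 0.900| = 1 − 0.478 = 0.522
(~β → ~((β ↔ α) → α)) ↔ (γ ↔ ~β) = 1 − |0.284 − 0.522| = 1 − 0.238 = 0.762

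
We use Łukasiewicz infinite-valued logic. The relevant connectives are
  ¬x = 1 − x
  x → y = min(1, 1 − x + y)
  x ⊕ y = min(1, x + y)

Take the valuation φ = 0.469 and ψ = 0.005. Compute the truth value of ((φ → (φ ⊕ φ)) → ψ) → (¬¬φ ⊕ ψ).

φ ⊕ φ = min(1, 0.469 + 0.469) = min(1, 0.938) = 0.938
φ → (φ ⊕ φ) = min(1, 1 − 0.469 + 0.938) = min(1, 1.469) = 1.000
(φ → (φ ⊕ φ)) → ψ = min(1, 1 − 1.000 + 0.005) = min(1, 0.005) = 0.005
¬φ = 1 − 0.469 = 0.531
¬¬φ = 1 − 0.531 = 0.469
¬¬φ ⊕ ψ = min(1, 0.469 + 0.005) = min(1, 0.474) = 0.474
((φ → (φ ⊕ φ)) → ψ) → (¬¬φ ⊕ ψ) = min(1, 1 − 0.005 + 0.474) = min(1, 1.469) = 1.000

1.000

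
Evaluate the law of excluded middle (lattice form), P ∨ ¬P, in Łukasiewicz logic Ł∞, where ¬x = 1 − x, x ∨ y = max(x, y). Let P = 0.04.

¬P = 1 − 0.04 = 0.96
P ∨ ¬P = max(0.04, 0.96) = 0.96
(The value 0.96 < 1 shows this instance is not satisfied; not a Ł∞-tautology — its value is max(a, 1−a).)

0.96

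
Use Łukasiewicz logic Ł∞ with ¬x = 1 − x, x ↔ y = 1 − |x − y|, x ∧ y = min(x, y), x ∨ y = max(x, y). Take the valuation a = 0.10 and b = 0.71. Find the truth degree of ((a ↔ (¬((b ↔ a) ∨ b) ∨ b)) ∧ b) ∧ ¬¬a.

b ↔ a = 1 − |0.71 − 0.10| = 1 − 0.61 = 0.39
(b ↔ a) ∨ b = max(0.39, 0.71) = 0.71
¬((b ↔ a) ∨ b) = 1 − 0.71 = 0.29
¬((b ↔ a) ∨ b) ∨ b = max(0.29, 0.71) = 0.71
a ↔ (¬((b ↔ a) ∨ b) ∨ b) = 1 − |0.10 − 0.71| = 1 − 0.61 = 0.39
(a ↔ (¬((b ↔ a) ∨ b) ∨ b)) ∧ b = min(0.39, 0.71) = 0.39
¬a = 1 − 0.10 = 0.90
¬¬a = 1 − 0.90 = 0.10
((a ↔ (¬((b ↔ a) ∨ b) ∨ b)) ∧ b) ∧ ¬¬a = min(0.39, 0.10) = 0.10

0.10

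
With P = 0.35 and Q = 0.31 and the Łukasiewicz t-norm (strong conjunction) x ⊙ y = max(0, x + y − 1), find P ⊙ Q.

P ⊙ Q = max(0, 0.35 + 0.31 − 1) = max(0, -0.34) = 0.00
For comparison, the Gödel (minimum) t-norm min(x, y) would give 0.31.

0.00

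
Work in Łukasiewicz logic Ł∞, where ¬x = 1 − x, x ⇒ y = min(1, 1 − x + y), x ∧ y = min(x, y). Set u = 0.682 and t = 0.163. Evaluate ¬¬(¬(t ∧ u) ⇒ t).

0.326

t ∧ u = min(0.163, 0.682) = 0.163
¬(t ∧ u) = 1 − 0.163 = 0.837
¬(t ∧ u) ⇒ t = min(1, 1 − 0.837 + 0.163) = min(1, 0.326) = 0.326
¬(¬(t ∧ u) ⇒ t) = 1 − 0.326 = 0.674
¬¬(¬(t ∧ u) ⇒ t) = 1 − 0.674 = 0.326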